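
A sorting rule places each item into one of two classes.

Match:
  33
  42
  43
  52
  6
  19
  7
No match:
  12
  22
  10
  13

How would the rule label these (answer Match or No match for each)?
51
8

Match, Match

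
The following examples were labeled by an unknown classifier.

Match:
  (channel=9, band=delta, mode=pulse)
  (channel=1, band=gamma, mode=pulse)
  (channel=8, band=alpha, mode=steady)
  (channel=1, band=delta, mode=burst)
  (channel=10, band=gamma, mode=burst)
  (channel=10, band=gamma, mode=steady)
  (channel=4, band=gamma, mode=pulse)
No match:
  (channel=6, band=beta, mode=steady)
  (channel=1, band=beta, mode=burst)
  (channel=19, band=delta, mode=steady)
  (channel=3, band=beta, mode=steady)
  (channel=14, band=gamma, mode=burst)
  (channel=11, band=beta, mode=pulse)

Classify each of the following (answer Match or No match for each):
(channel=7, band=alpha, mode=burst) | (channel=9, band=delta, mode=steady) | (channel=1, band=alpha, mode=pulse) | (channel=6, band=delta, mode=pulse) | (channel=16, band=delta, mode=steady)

Match, Match, Match, Match, No match

The classifier is using: band is not beta AND channel ≤ 10.
(channel=7, band=alpha, mode=burst): Match (band is alpha, channel = 7).
(channel=9, band=delta, mode=steady): Match (band is delta, channel = 9).
(channel=1, band=alpha, mode=pulse): Match (band is alpha, channel = 1).
(channel=6, band=delta, mode=pulse): Match (band is delta, channel = 6).
(channel=16, band=delta, mode=steady): No match (band is delta, channel = 16).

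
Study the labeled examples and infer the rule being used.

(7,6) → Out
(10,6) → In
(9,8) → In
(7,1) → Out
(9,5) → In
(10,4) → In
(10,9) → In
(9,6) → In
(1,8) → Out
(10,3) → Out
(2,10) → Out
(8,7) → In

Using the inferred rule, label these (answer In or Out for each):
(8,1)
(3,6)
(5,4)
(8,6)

Every 'In' example satisfies: sum ≥ 14. None of the 'Out' examples do.
Out: (8,1), since 8+1 = 9. Out: (3,6), since 3+6 = 9. Out: (5,4), since 5+4 = 9. In: (8,6), since 8+6 = 14.

Out, Out, Out, In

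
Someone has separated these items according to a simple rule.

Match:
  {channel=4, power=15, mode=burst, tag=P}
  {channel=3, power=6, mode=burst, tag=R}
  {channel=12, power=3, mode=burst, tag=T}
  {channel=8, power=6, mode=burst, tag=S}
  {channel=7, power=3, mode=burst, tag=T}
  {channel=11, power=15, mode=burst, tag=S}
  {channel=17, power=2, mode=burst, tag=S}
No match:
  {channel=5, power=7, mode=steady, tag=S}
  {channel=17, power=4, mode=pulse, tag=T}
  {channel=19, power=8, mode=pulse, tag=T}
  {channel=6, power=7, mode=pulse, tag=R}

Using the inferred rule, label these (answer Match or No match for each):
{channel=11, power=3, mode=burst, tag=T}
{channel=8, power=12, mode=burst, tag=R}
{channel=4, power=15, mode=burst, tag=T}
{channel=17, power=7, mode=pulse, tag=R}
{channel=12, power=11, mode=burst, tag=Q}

Match, Match, Match, No match, Match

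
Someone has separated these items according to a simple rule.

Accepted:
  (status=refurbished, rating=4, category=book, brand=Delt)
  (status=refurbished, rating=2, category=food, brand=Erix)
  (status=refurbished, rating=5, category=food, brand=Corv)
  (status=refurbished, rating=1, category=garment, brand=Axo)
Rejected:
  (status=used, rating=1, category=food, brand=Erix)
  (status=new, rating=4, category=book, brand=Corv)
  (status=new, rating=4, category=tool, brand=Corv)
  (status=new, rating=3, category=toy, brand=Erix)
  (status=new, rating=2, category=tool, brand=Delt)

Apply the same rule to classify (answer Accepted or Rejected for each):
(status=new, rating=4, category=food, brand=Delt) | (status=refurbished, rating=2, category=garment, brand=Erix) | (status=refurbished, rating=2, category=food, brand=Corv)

The classifier is using: status is refurbished.

Rejected, Accepted, Accepted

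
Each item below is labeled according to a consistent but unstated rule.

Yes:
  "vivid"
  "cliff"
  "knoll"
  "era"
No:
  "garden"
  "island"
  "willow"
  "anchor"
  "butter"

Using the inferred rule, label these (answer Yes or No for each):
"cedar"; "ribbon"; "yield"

Yes, No, Yes

The rule appears to be: odd length.
"cedar": length 5, has this property → Yes.
"ribbon": length 6, fails the rule → No.
"yield": length 5, has this property → Yes.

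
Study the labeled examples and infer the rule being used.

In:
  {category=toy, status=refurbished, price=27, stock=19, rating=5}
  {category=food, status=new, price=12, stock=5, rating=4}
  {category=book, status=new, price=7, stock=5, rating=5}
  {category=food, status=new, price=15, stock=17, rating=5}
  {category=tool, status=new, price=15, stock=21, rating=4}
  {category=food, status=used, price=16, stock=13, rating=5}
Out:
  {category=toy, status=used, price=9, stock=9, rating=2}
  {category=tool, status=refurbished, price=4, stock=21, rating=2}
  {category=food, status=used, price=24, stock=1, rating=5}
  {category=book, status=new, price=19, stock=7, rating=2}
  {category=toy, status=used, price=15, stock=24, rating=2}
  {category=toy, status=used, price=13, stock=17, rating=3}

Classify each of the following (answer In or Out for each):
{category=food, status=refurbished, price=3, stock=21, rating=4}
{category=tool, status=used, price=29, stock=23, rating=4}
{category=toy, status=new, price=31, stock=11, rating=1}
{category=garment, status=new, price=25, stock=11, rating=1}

In, In, Out, Out

Rule: rating ≥ 4 AND stock ≥ 5. This holds for each 'In' example and fails for each 'Out' one.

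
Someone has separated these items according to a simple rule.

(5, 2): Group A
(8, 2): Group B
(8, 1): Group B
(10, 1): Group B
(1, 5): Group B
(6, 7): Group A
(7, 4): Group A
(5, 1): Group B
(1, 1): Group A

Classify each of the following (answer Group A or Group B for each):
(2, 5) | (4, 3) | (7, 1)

Group A, Group A, Group B

One predicate separates the groups cleanly: |first − second| ≤ 3.
(2, 5) → |2−5| = 3 → Group A. (4, 3) → |4−3| = 1 → Group A. (7, 1) → |7−1| = 6 → Group B.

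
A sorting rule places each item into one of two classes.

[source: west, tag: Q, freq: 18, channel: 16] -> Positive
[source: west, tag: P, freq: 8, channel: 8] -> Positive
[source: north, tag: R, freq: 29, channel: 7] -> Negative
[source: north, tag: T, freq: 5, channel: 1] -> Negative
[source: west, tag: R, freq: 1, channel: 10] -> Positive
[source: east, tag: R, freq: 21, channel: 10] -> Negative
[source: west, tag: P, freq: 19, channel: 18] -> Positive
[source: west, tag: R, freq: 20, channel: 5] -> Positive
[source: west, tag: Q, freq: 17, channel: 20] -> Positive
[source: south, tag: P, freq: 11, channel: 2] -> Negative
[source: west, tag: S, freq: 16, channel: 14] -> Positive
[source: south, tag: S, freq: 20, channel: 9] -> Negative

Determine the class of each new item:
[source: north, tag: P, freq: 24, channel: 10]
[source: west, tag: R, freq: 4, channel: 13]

Every 'Positive' example satisfies: source is west. None of the 'Negative' examples do.
[source: north, tag: P, freq: 24, channel: 10]: source is north — does not satisfy this, so Negative.
[source: west, tag: R, freq: 4, channel: 13]: source is west — satisfies this, so Positive.

Negative, Positive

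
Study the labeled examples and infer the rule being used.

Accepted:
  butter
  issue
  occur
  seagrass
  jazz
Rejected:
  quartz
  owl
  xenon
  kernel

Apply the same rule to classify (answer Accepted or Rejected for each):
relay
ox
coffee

Rejected, Rejected, Accepted

The distinguishing property — has a double letter — holds for all the 'Accepted' cases and none of the 'Rejected' cases.
relay — no doubled letter, hence Rejected. ox — no doubled letter, hence Rejected. coffee — 'ff' doubled, hence Accepted.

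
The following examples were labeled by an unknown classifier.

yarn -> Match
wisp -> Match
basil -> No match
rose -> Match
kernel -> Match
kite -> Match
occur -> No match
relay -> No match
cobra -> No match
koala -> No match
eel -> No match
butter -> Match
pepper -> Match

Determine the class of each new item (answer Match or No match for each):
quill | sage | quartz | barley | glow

No match, Match, Match, Match, Match

'Match' ⟺ even length.
quill: length 5, lacks this property → No match. sage: length 4, satisfies this → Match. quartz: length 6, satisfies this → Match. barley: length 6, satisfies this → Match. glow: length 4, satisfies this → Match.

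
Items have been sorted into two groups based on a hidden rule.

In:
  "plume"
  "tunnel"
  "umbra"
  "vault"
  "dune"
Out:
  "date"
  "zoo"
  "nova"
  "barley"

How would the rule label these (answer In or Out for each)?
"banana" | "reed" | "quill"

The classifier is using: contains 'u'.

Out, Out, In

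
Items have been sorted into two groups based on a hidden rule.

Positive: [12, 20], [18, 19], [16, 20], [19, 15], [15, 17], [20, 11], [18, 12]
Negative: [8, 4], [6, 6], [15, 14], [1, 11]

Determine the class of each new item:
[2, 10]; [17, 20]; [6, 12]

Negative, Positive, Negative

All 'Positive' examples share one property — sum ≥ 30 — and every 'Negative' example lacks it.
[2, 10]: 2+10 = 12 — lacks this property, so Negative. [17, 20]: 17+20 = 37 — meets the rule, so Positive. [6, 12]: 6+12 = 18 — lacks this property, so Negative.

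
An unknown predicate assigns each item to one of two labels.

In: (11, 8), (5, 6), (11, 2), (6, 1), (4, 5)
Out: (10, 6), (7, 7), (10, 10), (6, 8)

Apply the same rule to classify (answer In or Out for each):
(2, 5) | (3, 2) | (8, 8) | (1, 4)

In, In, Out, In

Every 'In' example satisfies: sum is odd. None of the 'Out' examples do.
(2, 5) — 2+5 = 7, hence In.
(3, 2) — 3+2 = 5, hence In.
(8, 8) — 8+8 = 16, hence Out.
(1, 4) — 1+4 = 5, hence In.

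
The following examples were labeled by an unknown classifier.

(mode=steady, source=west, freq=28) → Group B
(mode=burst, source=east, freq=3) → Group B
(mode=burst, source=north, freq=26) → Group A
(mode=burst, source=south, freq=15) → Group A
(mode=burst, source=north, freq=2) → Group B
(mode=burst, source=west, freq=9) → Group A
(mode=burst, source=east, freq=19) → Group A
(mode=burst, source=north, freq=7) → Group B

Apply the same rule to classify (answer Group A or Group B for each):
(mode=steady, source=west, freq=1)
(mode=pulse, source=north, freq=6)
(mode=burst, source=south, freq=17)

The rule appears to be: mode is burst AND freq ≥ 9.

Group B, Group B, Group A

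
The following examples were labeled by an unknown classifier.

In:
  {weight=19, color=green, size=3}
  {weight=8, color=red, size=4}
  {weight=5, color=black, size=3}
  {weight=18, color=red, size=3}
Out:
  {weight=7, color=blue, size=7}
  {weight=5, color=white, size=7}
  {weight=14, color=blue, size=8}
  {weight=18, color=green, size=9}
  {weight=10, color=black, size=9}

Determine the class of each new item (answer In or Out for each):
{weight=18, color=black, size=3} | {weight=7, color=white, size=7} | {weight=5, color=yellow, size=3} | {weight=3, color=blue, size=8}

The simplest hypothesis consistent with all the labels is: size ≤ 4.
{weight=18, color=black, size=3}: size = 3 — checks out, so In. {weight=7, color=white, size=7}: size = 7 — doesn't qualify, so Out. {weight=5, color=yellow, size=3}: size = 3 — checks out, so In. {weight=3, color=blue, size=8}: size = 8 — doesn't qualify, so Out.

In, Out, In, Out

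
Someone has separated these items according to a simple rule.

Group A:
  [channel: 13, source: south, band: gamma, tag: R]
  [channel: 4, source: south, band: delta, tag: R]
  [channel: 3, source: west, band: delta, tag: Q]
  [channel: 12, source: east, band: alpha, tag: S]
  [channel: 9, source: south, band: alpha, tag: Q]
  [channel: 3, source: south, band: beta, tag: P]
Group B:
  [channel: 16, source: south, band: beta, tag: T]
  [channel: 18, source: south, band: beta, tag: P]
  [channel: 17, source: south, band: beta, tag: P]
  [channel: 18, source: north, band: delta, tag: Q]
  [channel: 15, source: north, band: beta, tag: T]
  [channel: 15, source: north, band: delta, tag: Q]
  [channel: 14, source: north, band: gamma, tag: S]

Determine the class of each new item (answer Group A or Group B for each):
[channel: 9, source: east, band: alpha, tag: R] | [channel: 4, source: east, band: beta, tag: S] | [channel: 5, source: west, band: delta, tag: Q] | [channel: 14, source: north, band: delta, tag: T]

Group A, Group A, Group A, Group B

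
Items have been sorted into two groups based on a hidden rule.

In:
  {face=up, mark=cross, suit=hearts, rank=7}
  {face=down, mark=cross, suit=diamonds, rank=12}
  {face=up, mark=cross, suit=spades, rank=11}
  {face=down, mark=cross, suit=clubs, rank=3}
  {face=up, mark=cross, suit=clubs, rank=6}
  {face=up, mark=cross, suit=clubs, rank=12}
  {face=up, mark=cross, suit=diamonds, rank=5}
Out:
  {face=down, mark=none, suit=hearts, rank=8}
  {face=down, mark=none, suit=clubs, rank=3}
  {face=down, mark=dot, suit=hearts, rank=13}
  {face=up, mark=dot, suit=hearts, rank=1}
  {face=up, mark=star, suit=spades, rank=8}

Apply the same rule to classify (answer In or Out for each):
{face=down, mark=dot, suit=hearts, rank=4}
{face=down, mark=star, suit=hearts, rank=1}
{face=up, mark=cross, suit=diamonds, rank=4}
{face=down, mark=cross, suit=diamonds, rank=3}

Out, Out, In, In

Comparing the two groups points to one rule — mark is cross.
{face=down, mark=dot, suit=hearts, rank=4}: mark is dot — lacks this property, so Out.
{face=down, mark=star, suit=hearts, rank=1}: mark is star — lacks this property, so Out.
{face=up, mark=cross, suit=diamonds, rank=4}: mark is cross — fits, so In.
{face=down, mark=cross, suit=diamonds, rank=3}: mark is cross — fits, so In.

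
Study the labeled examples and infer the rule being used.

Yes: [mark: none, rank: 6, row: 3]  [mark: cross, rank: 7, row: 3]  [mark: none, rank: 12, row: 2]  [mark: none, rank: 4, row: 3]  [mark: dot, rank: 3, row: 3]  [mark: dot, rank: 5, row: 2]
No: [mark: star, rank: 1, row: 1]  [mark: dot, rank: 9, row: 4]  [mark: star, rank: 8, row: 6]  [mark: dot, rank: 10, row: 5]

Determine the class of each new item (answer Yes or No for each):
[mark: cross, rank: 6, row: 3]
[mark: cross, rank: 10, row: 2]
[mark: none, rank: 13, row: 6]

Yes, Yes, No

A rule that fits every label: row ≥ 2 AND row ≤ 3 — true of each 'Yes' example, false of each 'No' one.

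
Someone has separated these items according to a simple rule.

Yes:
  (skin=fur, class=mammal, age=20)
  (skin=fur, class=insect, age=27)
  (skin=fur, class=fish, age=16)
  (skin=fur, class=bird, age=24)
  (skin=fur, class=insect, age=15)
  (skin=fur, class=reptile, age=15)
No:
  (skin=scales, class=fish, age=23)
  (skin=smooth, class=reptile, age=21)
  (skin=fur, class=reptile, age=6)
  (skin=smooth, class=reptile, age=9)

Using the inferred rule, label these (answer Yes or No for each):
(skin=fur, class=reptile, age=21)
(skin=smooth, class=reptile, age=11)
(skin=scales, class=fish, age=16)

The rule appears to be: skin is fur AND age ≥ 9.
Yes: (skin=fur, class=reptile, age=21), since skin is fur, age = 21. No: (skin=smooth, class=reptile, age=11), since skin is smooth, age = 11. No: (skin=scales, class=fish, age=16), since skin is scales, age = 16.

Yes, No, No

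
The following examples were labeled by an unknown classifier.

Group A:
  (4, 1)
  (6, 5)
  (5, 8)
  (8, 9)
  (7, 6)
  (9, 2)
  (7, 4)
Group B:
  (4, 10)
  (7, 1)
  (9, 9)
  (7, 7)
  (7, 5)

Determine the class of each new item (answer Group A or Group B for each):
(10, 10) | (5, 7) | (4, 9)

The simplest hypothesis consistent with all the labels is: sum is odd.
Group B: (10, 10), since 10+10 = 20.
Group B: (5, 7), since 5+7 = 12.
Group A: (4, 9), since 4+9 = 13.

Group B, Group B, Group A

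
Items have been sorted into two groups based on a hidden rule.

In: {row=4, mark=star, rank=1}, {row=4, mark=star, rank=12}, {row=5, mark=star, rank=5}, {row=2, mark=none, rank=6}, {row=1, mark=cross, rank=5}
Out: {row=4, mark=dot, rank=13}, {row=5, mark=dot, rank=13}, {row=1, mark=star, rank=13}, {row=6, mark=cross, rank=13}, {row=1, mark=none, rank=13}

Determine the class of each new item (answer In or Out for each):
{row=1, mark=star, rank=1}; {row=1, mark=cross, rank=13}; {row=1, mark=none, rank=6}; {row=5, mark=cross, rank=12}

In, Out, In, In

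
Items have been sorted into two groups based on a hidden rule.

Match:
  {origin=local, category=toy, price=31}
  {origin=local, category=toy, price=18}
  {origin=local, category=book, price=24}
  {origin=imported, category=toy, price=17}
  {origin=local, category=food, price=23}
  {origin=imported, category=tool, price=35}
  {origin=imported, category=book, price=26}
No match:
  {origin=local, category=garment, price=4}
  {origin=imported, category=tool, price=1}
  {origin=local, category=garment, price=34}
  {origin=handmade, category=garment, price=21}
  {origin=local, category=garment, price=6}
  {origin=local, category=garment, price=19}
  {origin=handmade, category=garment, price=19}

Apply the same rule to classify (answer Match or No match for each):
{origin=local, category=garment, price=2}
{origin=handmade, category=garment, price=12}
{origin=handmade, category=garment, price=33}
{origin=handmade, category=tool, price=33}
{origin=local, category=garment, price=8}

No match, No match, No match, Match, No match

The pattern is that an item is 'Match' exactly when: category is not garment AND price ≥ 4.
No match: {origin=local, category=garment, price=2}, since category is garment, price = 2.
No match: {origin=handmade, category=garment, price=12}, since category is garment, price = 12.
No match: {origin=handmade, category=garment, price=33}, since category is garment, price = 33.
Match: {origin=handmade, category=tool, price=33}, since category is tool, price = 33.
No match: {origin=local, category=garment, price=8}, since category is garment, price = 8.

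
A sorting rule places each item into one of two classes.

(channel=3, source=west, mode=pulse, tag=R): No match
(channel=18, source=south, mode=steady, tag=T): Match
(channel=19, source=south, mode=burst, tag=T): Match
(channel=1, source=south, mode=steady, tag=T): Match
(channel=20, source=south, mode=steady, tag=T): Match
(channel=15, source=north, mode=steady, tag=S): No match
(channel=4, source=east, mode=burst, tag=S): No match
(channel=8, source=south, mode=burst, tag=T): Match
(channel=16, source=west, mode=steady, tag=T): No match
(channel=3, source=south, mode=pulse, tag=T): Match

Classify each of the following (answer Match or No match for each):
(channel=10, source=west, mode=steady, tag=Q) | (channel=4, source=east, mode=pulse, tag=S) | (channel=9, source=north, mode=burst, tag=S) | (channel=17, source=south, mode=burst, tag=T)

The distinguishing property — source is south — holds for all the 'Match' cases and none of the 'No match' cases.
(channel=10, source=west, mode=steady, tag=Q): source is west, fails the rule → No match.
(channel=4, source=east, mode=pulse, tag=S): source is east, fails the rule → No match.
(channel=9, source=north, mode=burst, tag=S): source is north, fails the rule → No match.
(channel=17, source=south, mode=burst, tag=T): source is south, passes → Match.

No match, No match, No match, Match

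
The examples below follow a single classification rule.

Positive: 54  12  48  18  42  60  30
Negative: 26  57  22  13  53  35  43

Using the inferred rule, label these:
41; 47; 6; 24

The pattern is that an item is 'Positive' exactly when: multiple of 6.
41: 41 = 6·6 + 5 — does not fit, so Negative. 47: 47 = 6·7 + 5 — does not fit, so Negative. 6: 6 = 6·1 — fits, so Positive. 24: 24 = 6·4 — fits, so Positive.

Negative, Negative, Positive, Positive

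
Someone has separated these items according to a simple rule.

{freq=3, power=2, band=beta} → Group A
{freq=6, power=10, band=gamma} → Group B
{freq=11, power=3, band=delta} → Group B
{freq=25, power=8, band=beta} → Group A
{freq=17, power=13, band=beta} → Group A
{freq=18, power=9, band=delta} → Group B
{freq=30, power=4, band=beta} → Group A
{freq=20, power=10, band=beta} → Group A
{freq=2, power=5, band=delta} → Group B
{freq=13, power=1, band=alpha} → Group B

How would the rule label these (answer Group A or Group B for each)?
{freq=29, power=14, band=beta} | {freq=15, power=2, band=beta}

The rule appears to be: band is beta.
Group A: {freq=29, power=14, band=beta}, since band is beta. Group A: {freq=15, power=2, band=beta}, since band is beta.

Group A, Group A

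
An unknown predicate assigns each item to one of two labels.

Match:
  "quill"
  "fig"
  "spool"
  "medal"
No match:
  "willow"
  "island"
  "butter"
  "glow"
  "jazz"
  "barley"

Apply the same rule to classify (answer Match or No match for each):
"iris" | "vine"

Comparing the two groups points to one rule — odd length.
"iris": length 4, fails this test → No match. "vine": length 4, fails this test → No match.

No match, No match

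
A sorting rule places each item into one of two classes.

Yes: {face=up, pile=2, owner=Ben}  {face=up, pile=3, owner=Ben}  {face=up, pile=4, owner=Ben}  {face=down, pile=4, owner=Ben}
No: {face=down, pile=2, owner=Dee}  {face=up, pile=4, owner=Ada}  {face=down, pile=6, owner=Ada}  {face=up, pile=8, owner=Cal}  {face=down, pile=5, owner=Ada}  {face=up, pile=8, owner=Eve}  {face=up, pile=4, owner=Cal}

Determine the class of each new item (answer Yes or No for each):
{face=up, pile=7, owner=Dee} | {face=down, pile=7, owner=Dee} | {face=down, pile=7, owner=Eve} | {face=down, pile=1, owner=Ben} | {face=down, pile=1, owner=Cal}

No, No, No, Yes, No

Looking at the examples, the only property every 'Yes' case has and every 'No' case lacks is: owner is Ben.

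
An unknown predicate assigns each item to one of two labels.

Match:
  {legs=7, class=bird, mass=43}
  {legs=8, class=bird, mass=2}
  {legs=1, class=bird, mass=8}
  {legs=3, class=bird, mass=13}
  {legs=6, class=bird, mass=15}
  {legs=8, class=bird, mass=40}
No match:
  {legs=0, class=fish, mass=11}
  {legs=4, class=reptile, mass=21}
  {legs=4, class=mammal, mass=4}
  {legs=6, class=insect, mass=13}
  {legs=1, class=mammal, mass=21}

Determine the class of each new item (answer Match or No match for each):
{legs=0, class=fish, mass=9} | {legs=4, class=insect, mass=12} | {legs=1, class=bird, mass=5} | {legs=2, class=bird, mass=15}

No match, No match, Match, Match

The classifier is using: class is bird.
{legs=0, class=fish, mass=9} → class is fish → No match.
{legs=4, class=insect, mass=12} → class is insect → No match.
{legs=1, class=bird, mass=5} → class is bird → Match.
{legs=2, class=bird, mass=15} → class is bird → Match.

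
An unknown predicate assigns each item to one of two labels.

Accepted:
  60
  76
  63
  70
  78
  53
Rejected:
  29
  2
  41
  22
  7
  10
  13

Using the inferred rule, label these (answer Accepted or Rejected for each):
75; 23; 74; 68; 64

The rule appears to be: at least 53.
Accepted: 75, since 75 ≥ 53. Rejected: 23, since 23 < 53. Accepted: 74, since 74 ≥ 53. Accepted: 68, since 68 ≥ 53. Accepted: 64, since 64 ≥ 53.

Accepted, Rejected, Accepted, Accepted, Accepted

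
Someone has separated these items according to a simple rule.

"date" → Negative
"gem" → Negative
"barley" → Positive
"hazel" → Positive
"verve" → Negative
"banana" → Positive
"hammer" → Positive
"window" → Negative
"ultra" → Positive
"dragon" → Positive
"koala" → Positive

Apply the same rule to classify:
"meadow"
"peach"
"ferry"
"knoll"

Positive, Positive, Negative, Negative

One predicate separates the groups cleanly: length ≥ 5 AND contains 'a'.
"meadow": Positive (length 6, has 'a'). "peach": Positive (length 5, has 'a'). "ferry": Negative (length 5, no 'a'). "knoll": Negative (length 5, no 'a').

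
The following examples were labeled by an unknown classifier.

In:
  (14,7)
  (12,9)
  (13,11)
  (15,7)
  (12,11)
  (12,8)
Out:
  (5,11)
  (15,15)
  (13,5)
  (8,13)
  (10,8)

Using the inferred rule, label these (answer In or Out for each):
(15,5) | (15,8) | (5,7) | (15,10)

The rule appears to be: first > second AND sum ≥ 20.

In, In, Out, In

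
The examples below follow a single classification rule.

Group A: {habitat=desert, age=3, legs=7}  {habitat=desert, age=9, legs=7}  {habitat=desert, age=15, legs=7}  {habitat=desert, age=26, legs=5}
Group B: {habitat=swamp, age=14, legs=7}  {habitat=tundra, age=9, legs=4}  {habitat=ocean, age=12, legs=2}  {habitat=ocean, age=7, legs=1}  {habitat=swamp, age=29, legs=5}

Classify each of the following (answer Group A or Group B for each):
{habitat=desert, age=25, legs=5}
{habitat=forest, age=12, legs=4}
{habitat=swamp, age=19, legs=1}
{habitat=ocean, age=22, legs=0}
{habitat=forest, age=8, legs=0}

Group A, Group B, Group B, Group B, Group B

Comparing the two groups points to one rule — habitat is desert.
{habitat=desert, age=25, legs=5}: habitat is desert, passes → Group A.
{habitat=forest, age=12, legs=4}: habitat is forest, lacks this property → Group B.
{habitat=swamp, age=19, legs=1}: habitat is swamp, lacks this property → Group B.
{habitat=ocean, age=22, legs=0}: habitat is ocean, lacks this property → Group B.
{habitat=forest, age=8, legs=0}: habitat is forest, lacks this property → Group B.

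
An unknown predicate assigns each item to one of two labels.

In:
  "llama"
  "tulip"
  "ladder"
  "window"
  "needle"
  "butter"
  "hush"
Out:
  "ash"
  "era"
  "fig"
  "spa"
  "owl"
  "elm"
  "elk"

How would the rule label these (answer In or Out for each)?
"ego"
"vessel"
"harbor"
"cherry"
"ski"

Out, In, In, In, Out

'In' ⟺ length ≥ 4.
"ego": Out (length 3).
"vessel": In (length 6).
"harbor": In (length 6).
"cherry": In (length 6).
"ski": Out (length 3).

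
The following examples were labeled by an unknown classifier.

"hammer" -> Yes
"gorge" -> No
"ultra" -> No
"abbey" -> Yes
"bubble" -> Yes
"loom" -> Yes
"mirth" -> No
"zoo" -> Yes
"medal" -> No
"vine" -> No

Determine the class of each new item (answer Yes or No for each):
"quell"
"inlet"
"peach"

Yes, No, No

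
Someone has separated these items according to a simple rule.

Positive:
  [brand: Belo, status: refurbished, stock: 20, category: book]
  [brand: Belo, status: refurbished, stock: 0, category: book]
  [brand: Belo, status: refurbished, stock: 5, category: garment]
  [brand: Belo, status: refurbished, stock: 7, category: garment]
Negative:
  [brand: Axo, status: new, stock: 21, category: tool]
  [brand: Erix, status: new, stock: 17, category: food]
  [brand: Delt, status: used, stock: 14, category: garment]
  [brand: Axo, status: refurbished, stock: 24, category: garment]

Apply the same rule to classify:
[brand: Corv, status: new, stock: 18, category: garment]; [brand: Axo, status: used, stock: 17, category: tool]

Negative, Negative

One predicate separates the groups cleanly: brand is Belo.
[brand: Corv, status: new, stock: 18, category: garment] — brand is Corv, hence Negative.
[brand: Axo, status: used, stock: 17, category: tool] — brand is Axo, hence Negative.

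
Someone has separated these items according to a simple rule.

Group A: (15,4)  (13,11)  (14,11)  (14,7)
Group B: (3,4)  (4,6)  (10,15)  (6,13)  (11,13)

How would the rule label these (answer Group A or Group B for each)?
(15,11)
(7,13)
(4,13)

Group A, Group B, Group B

One predicate separates the groups cleanly: first > second.
(15,11): 15 > 11, meets the rule → Group A.
(7,13): 7 < 13, lacks this property → Group B.
(4,13): 4 < 13, lacks this property → Group B.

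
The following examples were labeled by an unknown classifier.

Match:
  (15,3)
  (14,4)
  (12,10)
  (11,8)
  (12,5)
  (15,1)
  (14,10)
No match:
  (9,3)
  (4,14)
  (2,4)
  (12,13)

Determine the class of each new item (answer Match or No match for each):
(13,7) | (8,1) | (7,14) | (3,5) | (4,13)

Every 'Match' example satisfies: first > second AND sum ≥ 16. None of the 'No match' examples do.
(13,7): 13 > 7, 13+7 = 20 — qualifies, so Match. (8,1): 8 > 1, 8+1 = 9 — does not satisfy this, so No match. (7,14): 7 < 14, 7+14 = 21 — does not satisfy this, so No match. (3,5): 3 < 5, 3+5 = 8 — does not satisfy this, so No match. (4,13): 4 < 13, 4+13 = 17 — does not satisfy this, so No match.

Match, No match, No match, No match, No match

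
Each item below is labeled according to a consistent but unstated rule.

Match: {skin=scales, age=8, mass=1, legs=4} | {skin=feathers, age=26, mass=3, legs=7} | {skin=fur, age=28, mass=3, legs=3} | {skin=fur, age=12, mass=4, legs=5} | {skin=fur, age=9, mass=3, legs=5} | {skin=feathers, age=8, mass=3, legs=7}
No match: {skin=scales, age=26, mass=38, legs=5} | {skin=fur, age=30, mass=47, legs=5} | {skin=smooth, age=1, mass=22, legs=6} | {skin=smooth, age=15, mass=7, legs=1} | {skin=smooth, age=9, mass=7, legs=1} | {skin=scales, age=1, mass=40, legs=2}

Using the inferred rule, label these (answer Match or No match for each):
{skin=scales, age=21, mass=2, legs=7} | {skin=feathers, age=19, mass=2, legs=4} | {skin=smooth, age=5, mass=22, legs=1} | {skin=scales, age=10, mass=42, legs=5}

Match, Match, No match, No match

All 'Match' examples share one property — mass ≤ 4 — and every 'No match' example lacks it.
{skin=scales, age=21, mass=2, legs=7}: mass = 2, fits → Match.
{skin=feathers, age=19, mass=2, legs=4}: mass = 2, fits → Match.
{skin=smooth, age=5, mass=22, legs=1}: mass = 22, does not fit → No match.
{skin=scales, age=10, mass=42, legs=5}: mass = 42, does not fit → No match.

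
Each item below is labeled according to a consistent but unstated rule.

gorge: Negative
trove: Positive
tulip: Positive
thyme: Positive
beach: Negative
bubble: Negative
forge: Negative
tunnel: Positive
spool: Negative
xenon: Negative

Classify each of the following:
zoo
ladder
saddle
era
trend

The rule appears to be: contains 't'.
Negative: zoo, since no 't'.
Negative: ladder, since no 't'.
Negative: saddle, since no 't'.
Negative: era, since no 't'.
Positive: trend, since has 't'.

Negative, Negative, Negative, Negative, Positive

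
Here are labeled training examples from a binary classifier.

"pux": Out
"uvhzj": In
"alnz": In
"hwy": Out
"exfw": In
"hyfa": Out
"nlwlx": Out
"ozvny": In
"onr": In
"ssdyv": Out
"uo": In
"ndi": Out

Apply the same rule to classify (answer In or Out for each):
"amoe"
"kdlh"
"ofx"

In, Out, In

A rule that fits every label: starts with a vowel — true of each 'In' example, false of each 'Out' one.
"amoe": In (starts with 'a').
"kdlh": Out (starts with 'k').
"ofx": In (starts with 'o').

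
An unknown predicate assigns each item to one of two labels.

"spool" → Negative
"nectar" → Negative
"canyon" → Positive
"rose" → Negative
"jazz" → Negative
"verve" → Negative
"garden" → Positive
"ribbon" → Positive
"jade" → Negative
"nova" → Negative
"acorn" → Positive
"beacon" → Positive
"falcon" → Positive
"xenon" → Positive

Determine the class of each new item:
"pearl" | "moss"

The rule appears to be: ends with 'n'.

Negative, Negative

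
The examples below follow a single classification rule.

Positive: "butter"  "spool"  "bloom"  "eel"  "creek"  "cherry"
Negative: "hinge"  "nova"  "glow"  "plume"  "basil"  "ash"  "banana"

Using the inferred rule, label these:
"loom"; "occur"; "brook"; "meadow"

Positive, Positive, Positive, Negative

The common property of the 'Positive' items is: has a double letter. No 'Negative' item has it.
"loom": Positive ('oo' doubled).
"occur": Positive ('cc' doubled).
"brook": Positive ('oo' doubled).
"meadow": Negative (no doubled letter).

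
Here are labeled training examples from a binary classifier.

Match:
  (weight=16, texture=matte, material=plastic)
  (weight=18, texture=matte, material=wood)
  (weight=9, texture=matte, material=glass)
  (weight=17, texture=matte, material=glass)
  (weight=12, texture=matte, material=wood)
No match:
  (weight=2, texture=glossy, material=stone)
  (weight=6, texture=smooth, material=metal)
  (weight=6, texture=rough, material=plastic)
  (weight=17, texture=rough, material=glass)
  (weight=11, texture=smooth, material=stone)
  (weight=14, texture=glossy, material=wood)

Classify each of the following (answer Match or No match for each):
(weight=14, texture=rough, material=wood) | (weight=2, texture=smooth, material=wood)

One predicate separates the groups cleanly: texture is matte.
No match: (weight=14, texture=rough, material=wood), since texture is rough.
No match: (weight=2, texture=smooth, material=wood), since texture is smooth.

No match, No match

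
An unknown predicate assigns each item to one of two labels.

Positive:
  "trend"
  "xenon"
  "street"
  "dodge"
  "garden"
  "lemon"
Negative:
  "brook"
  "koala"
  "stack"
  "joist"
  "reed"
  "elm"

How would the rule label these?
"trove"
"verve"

The common property of the 'Positive' items is: length ≥ 5 AND contains 'e'. No 'Negative' item has it.
"trove": length 5, has 'e' — checks out, so Positive. "verve": length 5, has 'e' — checks out, so Positive.

Positive, Positive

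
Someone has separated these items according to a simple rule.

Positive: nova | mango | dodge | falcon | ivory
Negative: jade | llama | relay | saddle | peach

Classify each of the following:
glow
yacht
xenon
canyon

Positive, Negative, Positive, Positive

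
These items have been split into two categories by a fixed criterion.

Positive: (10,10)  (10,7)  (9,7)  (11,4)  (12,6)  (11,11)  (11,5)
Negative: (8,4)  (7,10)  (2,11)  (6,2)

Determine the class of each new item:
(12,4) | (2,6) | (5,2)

Positive, Negative, Negative

The common property of the 'Positive' items is: first ≥ 9. No 'Negative' item has it.
Positive: (12,4), since first 12.
Negative: (2,6), since first 2.
Negative: (5,2), since first 5.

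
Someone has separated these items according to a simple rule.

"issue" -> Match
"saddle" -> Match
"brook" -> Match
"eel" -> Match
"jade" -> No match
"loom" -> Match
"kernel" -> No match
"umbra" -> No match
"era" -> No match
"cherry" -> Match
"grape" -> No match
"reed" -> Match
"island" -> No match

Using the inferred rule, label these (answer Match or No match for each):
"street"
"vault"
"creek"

Rule: has a double letter. This holds for each 'Match' example and fails for each 'No match' one.
"street" — 'ee' doubled, hence Match.
"vault" — no doubled letter, hence No match.
"creek" — 'ee' doubled, hence Match.

Match, No match, Match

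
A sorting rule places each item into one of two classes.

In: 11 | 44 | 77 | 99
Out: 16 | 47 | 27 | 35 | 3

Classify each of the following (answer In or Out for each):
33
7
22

The simplest hypothesis consistent with all the labels is: multiple of 11.
33 → 33 = 11·3 → In.
7 → 7 = 11·0 + 7 → Out.
22 → 22 = 11·2 → In.

In, Out, In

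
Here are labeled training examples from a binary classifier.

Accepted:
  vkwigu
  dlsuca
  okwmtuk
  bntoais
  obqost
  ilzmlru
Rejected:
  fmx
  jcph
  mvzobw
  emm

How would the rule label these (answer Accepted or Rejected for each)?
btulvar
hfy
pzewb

Accepted, Rejected, Rejected

'Accepted' ⟺ has ≥ 2 vowels.
btulvar → 2 vowels → Accepted. hfy → 0 vowels → Rejected. pzewb → 1 vowel → Rejected.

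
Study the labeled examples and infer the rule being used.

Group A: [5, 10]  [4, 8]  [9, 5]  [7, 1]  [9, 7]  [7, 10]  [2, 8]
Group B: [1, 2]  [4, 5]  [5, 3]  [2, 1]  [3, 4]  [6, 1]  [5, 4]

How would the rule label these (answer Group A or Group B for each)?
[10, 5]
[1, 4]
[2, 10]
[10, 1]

Group A, Group B, Group A, Group A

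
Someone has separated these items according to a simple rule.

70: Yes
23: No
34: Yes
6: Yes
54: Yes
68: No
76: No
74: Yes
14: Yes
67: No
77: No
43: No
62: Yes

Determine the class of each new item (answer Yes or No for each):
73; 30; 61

No, Yes, No

Checking candidate rules against both groups, what survives is: ≡ 2 (mod 4).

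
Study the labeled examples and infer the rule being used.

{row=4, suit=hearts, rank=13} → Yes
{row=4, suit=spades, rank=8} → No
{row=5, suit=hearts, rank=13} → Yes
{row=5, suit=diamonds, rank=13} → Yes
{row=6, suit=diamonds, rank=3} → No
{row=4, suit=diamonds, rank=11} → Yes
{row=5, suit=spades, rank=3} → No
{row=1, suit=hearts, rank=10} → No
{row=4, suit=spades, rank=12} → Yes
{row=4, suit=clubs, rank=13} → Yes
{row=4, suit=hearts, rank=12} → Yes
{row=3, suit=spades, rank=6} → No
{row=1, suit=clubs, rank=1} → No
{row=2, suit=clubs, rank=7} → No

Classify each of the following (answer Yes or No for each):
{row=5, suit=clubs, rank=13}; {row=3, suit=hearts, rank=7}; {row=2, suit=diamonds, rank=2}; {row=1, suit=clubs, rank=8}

Yes, No, No, No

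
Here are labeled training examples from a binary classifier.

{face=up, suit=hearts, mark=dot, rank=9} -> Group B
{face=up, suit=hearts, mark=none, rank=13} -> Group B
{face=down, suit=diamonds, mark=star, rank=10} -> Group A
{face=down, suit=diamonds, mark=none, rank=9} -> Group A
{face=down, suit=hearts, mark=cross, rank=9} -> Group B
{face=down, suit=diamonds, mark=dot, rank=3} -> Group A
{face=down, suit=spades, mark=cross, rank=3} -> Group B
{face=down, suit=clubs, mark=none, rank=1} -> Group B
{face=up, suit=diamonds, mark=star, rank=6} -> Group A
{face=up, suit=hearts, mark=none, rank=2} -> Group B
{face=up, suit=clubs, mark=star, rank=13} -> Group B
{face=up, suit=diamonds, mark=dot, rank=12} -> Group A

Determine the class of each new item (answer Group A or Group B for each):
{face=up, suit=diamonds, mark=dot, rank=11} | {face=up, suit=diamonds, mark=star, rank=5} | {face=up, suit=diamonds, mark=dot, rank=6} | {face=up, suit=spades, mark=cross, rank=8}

The classifier is using: suit is diamonds.

Group A, Group A, Group A, Group B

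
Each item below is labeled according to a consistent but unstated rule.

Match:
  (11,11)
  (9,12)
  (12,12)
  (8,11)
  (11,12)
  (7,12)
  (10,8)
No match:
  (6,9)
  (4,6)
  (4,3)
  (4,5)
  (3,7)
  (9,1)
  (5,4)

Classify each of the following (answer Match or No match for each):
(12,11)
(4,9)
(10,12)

Rule: sum ≥ 18. This holds for each 'Match' example and fails for each 'No match' one.
(12,11): 12+11 = 23 — has this property, so Match. (4,9): 4+9 = 13 — does not pass, so No match. (10,12): 10+12 = 22 — has this property, so Match.

Match, No match, Match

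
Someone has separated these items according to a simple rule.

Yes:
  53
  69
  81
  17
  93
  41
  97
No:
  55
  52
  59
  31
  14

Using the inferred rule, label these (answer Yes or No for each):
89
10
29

The common property of the 'Yes' items is: ≡ 1 (mod 4). No 'No' item has it.
89 → 89 mod 4 = 1 → Yes.
10 → 10 mod 4 = 2 → No.
29 → 29 mod 4 = 1 → Yes.

Yes, No, Yes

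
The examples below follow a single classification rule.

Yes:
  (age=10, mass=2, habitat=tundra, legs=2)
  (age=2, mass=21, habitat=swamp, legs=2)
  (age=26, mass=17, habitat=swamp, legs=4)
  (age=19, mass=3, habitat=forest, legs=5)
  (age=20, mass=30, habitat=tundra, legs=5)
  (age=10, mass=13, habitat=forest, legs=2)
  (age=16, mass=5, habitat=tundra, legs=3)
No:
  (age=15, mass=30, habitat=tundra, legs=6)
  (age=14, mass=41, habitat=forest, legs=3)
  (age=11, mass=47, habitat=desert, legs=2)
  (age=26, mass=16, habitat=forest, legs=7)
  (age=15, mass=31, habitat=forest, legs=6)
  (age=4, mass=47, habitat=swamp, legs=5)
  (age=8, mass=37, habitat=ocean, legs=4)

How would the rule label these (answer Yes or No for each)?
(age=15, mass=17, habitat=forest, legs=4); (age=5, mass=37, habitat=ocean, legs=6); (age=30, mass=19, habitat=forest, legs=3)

The common property of the 'Yes' items is: legs ≤ 5 AND mass ≤ 30. No 'No' item has it.
(age=15, mass=17, habitat=forest, legs=4): legs = 4, mass = 17, qualifies → Yes.
(age=5, mass=37, habitat=ocean, legs=6): legs = 6, mass = 37, does not fit → No.
(age=30, mass=19, habitat=forest, legs=3): legs = 3, mass = 19, qualifies → Yes.

Yes, No, Yes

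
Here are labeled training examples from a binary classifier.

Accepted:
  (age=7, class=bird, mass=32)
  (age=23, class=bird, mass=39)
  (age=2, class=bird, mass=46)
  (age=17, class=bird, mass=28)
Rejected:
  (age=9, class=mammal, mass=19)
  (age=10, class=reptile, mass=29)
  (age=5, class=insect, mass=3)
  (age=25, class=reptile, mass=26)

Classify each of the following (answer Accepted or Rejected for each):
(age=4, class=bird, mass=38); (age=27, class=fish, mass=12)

Accepted, Rejected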